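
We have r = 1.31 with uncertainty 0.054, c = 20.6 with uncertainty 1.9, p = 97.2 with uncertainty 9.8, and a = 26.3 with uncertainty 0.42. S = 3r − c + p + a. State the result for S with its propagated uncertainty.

107 ± 9.99

Each term contributes (cᵢ δxᵢ)² to (δS)²:
  (3·δr)² = 0.0262;  (δc)² = 3.61;  (δp)² = 96.0;  (δa)² = 0.176
δS = √(99.9) = 9.99
S = 107.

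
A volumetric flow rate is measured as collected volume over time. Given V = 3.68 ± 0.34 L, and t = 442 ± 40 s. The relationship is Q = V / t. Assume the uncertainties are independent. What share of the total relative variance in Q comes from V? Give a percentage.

(δQ/Q)² = (1·δV/V)² + (-1·δt/t)²
  V term: (1×0.0924)² = 0.00854
  t term: (-1×0.0905)² = 0.00819
Total = 0.0167. Share from V = 0.00854/0.0167 = 0.510.

51.0%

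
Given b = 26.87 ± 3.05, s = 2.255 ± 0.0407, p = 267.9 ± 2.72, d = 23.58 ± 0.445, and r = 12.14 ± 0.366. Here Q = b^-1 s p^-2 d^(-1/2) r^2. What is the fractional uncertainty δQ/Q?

0.132

Each factor contributes (exponent × relative error)² to (δQ/Q)²:
  (-1·δb/b)² = (-1×0.114)² = 0.0129;  (1·δs/s)² = (1×0.0180)² = 0.000326;  (-2·δp/p)² = (-2×0.0102)² = 0.000412;  (−½·δd/d)² = (-0.5×0.0189)² = 8.9e-05;  (2·δr/r)² = (2×0.0301)² = 0.00364
δQ/Q = √(0.0173) = 0.132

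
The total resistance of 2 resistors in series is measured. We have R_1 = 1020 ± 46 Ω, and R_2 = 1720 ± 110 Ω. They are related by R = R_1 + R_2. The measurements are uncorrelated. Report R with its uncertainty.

R is a linear combination, so absolute uncertainties add in quadrature:
  (δR_1)² = 2120;  (δR_2)² = 12100
δR = √(14200) = 119 Ω
R = 2740 Ω.

2740 ± 119 Ω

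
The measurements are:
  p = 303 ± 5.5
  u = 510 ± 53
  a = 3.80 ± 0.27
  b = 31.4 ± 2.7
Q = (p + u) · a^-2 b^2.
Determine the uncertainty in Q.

Let w = p + u = 813. δw = √(δp² + δu²) = √(30.2 + 2810) = 53.3, so δw/w = 0.0655.
Q is then a monomial in w, a, b:
δQ/Q = √((δw/w)² + (-2·δa/a)² + (2·δb/b)²) = √(0.00430 + 0.0202 + 0.0296) = 0.233
Q = 55500, so δQ = 0.233 × 55500 = 12900.

12900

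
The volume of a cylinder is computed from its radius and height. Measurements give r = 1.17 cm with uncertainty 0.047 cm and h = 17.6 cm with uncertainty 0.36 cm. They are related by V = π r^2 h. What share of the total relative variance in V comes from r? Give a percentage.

93.9%

(δV/V)² = (2·δr/r)² + (1·δh/h)²
  r term: (2×0.0402)² = 0.00645
  h term: (1×0.0205)² = 0.000418
Total = 0.00687. Share from r = 0.00645/0.00687 = 0.939.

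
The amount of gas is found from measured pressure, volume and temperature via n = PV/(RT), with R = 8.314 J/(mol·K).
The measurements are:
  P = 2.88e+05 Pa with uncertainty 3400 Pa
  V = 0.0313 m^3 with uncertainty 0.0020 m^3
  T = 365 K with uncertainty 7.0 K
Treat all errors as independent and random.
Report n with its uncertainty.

2.97 ± 0.201 mol

n is a product of powers, so relative uncertainties combine in quadrature:
  (1·δP/P)² = (1×0.0118)² = 0.000139;  (1·δV/V)² = (1×0.0639)² = 0.00408;  (-1·δT/T)² = (-1×0.0192)² = 0.000368
δn/n = √(0.00459) = 0.0678
n = 2.97 mol, so δn = 0.0678 × 2.97 = 0.201 mol.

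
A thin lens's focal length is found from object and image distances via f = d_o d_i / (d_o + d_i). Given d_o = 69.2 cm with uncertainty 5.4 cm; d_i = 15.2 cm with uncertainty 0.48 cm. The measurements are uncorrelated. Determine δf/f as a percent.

2.95%

∂f/∂d_o = (d_i/(d_o+d_i))² = 0.0324;  ∂f/∂d_i = (d_o/(d_o+d_i))² = 0.672
δf = √((∂f/∂d_o · δd_o)² + (∂f/∂d_i · δd_i)²) = √(0.0307 + 0.104) = 0.367 cm
f = 12.5 cm, so δf/f = 0.367/12.5 = 0.0295.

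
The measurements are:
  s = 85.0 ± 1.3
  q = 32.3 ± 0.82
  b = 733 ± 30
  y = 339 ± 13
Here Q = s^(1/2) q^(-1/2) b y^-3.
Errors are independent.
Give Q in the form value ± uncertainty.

Products/powers → add relative errors in quadrature, weighted by exponent:
  (½·δs/s)² = (0.5×0.0153)² = 5.85e-05;  (−½·δq/q)² = (-0.5×0.0254)² = 0.000161;  (1·δb/b)² = (1×0.0409)² = 0.00168;  (-3·δy/y)² = (-3×0.0383)² = 0.0132
δQ/Q = √(0.0151) = 0.123
Q = 3.05e-05, so δQ = 0.123 × 3.05e-05 = 3.75e-06.

(3.05 ± 0.375) × 10^-5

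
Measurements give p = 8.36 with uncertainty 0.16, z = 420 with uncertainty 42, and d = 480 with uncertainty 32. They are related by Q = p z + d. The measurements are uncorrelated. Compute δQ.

359

Let w = p·z = 3510. δw/w = √((1·δp/p)² + (1·δz/z)²) = √(0.000366 + 0.0100) = 0.102, so δw = 357.
Q = w + d: δQ = √(δw² + δd²) = √(1.28e+05 + 1020) = 359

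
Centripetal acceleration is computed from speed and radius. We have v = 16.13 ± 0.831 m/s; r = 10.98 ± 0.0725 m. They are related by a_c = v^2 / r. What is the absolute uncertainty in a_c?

2.45 m/s^2

Products/powers → add relative errors in quadrature, weighted by exponent:
  (2·δv/v)² = (2×0.0515)² = 0.0106;  (-1·δr/r)² = (-1×0.00660)² = 4.36e-05
δa_c/a_c = √(0.0107) = 0.103
a_c = 23.70 m/s^2, so δa_c = 0.103 × 23.70 = 2.45 m/s^2.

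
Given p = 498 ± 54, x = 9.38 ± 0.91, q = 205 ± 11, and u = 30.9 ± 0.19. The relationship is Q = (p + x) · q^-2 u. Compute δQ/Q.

Let w = p + x = 507. δw = √(δp² + δx²) = √(2920 + 0.828) = 54.0, so δw/w = 0.106.
Q is then a monomial in w, q, u:
δQ/Q = √((δw/w)² + (-2·δq/q)² + (1·δu/u)²) = √(0.0113 + 0.0115 + 3.78e-05) = 0.151

0.151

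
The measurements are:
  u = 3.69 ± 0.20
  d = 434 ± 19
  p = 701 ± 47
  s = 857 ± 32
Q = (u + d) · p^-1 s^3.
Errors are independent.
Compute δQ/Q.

0.138

Let w = u + d = 438. δw = √(δu² + δd²) = √(0.0400 + 361) = 19.0, so δw/w = 0.0434.
Q is then a monomial in w, p, s:
δQ/Q = √((δw/w)² + (-1·δp/p)² + (3·δs/s)²) = √(0.00188 + 0.00450 + 0.0125) = 0.138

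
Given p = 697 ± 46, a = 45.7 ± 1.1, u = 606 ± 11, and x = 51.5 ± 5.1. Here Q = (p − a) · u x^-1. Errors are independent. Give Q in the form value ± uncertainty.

7660 ± 943

Let w = p − a = 651. δw = √(δp² + δa²) = √(2120 + 1.21) = 46.0, so δw/w = 0.0706.
Q is then a monomial in w, u, x:
δQ/Q = √((δw/w)² + (1·δu/u)² + (-1·δx/x)²) = √(0.00499 + 0.000329 + 0.00981) = 0.123
Q = 7660, so δQ = 0.123 × 7660 = 943.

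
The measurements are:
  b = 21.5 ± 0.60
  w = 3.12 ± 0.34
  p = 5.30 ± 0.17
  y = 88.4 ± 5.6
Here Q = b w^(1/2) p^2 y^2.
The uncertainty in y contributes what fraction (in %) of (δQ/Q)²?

67.1%

(δQ/Q)² = (1·δb/b)² + (½·δw/w)² + (2·δp/p)² + (2·δy/y)²
  b term: (1×0.0279)² = 0.000779
  w term: (0.5×0.109)² = 0.00297
  p term: (2×0.0321)² = 0.00412
  y term: (2×0.0633)² = 0.0161
Total = 0.0239. Share from y = 0.0161/0.0239 = 0.671.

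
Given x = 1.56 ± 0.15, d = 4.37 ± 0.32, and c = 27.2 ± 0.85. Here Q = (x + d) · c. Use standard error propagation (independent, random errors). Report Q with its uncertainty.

Let u = x + d = 5.93. δu = √(δx² + δd²) = √(0.0225 + 0.102) = 0.353, so δu/u = 0.0596.
Q is then a monomial in u, c:
δQ/Q = √((δu/u)² + (1·δc/c)²) = √(0.00355 + 0.000977) = 0.0673
Q = 161, so δQ = 0.0673 × 161 = 10.9.

161 ± 10.9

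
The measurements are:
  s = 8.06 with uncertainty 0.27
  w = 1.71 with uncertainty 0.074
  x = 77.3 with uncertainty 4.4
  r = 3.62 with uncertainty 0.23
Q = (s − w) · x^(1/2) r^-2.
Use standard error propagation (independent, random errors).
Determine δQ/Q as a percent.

13.7%

Let u = s − w = 6.35. δu = √(δs² + δw²) = √(0.0729 + 0.00548) = 0.280, so δu/u = 0.0441.
Q is then a monomial in u, x, r:
δQ/Q = √((δu/u)² + (½·δx/x)² + (-2·δr/r)²) = √(0.00194 + 0.000810 + 0.0161) = 0.137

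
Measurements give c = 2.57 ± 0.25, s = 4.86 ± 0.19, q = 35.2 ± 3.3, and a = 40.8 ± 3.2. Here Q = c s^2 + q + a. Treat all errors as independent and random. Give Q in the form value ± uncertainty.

Let p = c·s^2 = 60.7. δp/p = √((1·δc/c)² + (2·δs/s)²) = √(0.00946 + 0.00611) = 0.125, so δp = 7.58.
Q = p + q + a: δQ = √(δp² + δq² + δa²) = √(57.4 + 10.9 + 10.2) = 8.86
Q = 137.

137 ± 8.86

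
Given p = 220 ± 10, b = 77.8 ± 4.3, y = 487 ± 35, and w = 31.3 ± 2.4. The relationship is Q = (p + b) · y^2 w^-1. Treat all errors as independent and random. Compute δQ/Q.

0.167

Let u = p + b = 298. δu = √(δp² + δb²) = √(100 + 18.5) = 10.9, so δu/u = 0.0366.
Q is then a monomial in u, y, w:
δQ/Q = √((δu/u)² + (2·δy/y)² + (-1·δw/w)²) = √(0.00134 + 0.0207 + 0.00588) = 0.167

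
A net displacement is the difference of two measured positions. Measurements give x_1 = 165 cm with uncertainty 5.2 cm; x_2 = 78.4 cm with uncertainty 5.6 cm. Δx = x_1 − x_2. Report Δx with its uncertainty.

86.6 ± 7.64 cm

Δx is a linear combination, so absolute uncertainties add in quadrature:
  (δx_1)² = 27.0;  (δx_2)² = 31.4
δΔx = √(58.4) = 7.64 cm
Δx = 86.6 cm.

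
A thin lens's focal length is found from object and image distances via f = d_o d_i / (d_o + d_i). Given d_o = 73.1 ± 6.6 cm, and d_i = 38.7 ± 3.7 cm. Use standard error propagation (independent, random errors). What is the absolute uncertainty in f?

∂f/∂d_o = (d_i/(d_o+d_i))² = 0.120;  ∂f/∂d_i = (d_o/(d_o+d_i))² = 0.428
δf = √((∂f/∂d_o · δd_o)² + (∂f/∂d_i · δd_i)²) = √(0.625 + 2.50) = 1.77 cm

1.77 cm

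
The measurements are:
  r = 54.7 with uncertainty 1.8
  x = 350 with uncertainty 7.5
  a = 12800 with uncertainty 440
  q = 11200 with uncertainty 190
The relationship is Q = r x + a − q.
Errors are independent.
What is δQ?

Let p = r·x = 19100. δp/p = √((1·δr/r)² + (1·δx/x)²) = √(0.00108 + 0.000459) = 0.0393, so δp = 752.
Q = p + a − q: δQ = √(δp² + δa² + δq²) = √(5.65e+05 + 1.94e+05 + 36100) = 892

892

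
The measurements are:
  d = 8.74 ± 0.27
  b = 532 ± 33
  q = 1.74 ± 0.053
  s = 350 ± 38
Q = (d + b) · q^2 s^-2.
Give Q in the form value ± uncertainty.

0.0134 ± 0.00312

Let u = d + b = 541. δu = √(δd² + δb²) = √(0.0729 + 1090) = 33.0, so δu/u = 0.0610.
Q is then a monomial in u, q, s:
δQ/Q = √((δu/u)² + (2·δq/q)² + (-2·δs/s)²) = √(0.00372 + 0.00371 + 0.0472) = 0.234
Q = 0.0134, so δQ = 0.234 × 0.0134 = 0.00312.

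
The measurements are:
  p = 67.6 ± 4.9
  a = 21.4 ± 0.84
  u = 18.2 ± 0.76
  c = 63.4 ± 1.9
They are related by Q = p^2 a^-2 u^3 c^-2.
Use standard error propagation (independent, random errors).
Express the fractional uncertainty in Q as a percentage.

21.6%

Relative error in a monomial: (δQ/Q)² = Σ (nᵢ · δxᵢ/xᵢ)².
  (2·δp/p)² = (2×0.0725)² = 0.0210;  (-2·δa/a)² = (-2×0.0393)² = 0.00616;  (3·δu/u)² = (3×0.0418)² = 0.0157;  (-2·δc/c)² = (-2×0.0300)² = 0.00359
δQ/Q = √(0.0465) = 0.216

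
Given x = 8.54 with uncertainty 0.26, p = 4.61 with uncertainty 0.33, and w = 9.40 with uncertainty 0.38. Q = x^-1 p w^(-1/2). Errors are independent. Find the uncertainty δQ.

Products/powers → add relative errors in quadrature, weighted by exponent:
  (-1·δx/x)² = (-1×0.0304)² = 0.000927;  (1·δp/p)² = (1×0.0716)² = 0.00512;  (−½·δw/w)² = (-0.5×0.0404)² = 0.000409
δQ/Q = √(0.00646) = 0.0804
Q = 0.176, so δQ = 0.0804 × 0.176 = 0.0142.

0.0142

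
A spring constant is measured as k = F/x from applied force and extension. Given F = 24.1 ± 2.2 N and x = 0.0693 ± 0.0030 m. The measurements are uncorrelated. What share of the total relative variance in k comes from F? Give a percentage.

(δk/k)² = (1·δF/F)² + (-1·δx/x)²
  F term: (1×0.0913)² = 0.00833
  x term: (-1×0.0433)² = 0.00187
Total = 0.0102. Share from F = 0.00833/0.0102 = 0.816.

81.6%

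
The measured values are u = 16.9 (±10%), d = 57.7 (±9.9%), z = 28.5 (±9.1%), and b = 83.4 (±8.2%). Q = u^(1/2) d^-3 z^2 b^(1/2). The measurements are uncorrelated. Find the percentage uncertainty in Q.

35.4%

Since Q is a product/quotient, work with relative uncertainties:
  (½·δu/u)² = (0.5×0.100)² = 0.00250;  (-3·δd/d)² = (-3×0.0990)² = 0.0882;  (2·δz/z)² = (2×0.0910)² = 0.0331;  (½·δb/b)² = (0.5×0.0820)² = 0.00168
δQ/Q = √(0.126) = 0.354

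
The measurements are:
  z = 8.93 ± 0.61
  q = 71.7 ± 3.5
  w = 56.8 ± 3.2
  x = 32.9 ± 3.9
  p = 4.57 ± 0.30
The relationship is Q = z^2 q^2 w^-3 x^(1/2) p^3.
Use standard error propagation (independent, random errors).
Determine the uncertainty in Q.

Since Q is a product/quotient, work with relative uncertainties:
  (2·δz/z)² = (2×0.0683)² = 0.0187;  (2·δq/q)² = (2×0.0488)² = 0.00953;  (-3·δw/w)² = (-3×0.0563)² = 0.0286;  (½·δx/x)² = (0.5×0.119)² = 0.00351;  (3·δp/p)² = (3×0.0656)² = 0.0388
δQ/Q = √(0.0991) = 0.315
Q = 1220, so δQ = 0.315 × 1220 = 385.

385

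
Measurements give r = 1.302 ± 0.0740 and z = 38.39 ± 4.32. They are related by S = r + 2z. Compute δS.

8.64

S is a linear combination, so absolute uncertainties add in quadrature:
  (δr)² = 0.00548;  (2·δz)² = 74.6
δS = √(74.7) = 8.64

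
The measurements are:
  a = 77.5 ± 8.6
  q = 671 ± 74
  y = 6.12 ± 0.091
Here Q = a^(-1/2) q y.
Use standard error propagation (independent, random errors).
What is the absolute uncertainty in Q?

Each factor contributes (exponent × relative error)² to (δQ/Q)²:
  (−½·δa/a)² = (-0.5×0.111)² = 0.00308;  (1·δq/q)² = (1×0.110)² = 0.0122;  (1·δy/y)² = (1×0.0149)² = 0.000221
δQ/Q = √(0.0155) = 0.124
Q = 466, so δQ = 0.124 × 466 = 58.0.

58.0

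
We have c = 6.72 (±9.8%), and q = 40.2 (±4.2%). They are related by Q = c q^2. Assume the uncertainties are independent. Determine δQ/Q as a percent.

Relative error in a monomial: (δQ/Q)² = Σ (nᵢ · δxᵢ/xᵢ)².
  (1·δc/c)² = (1×0.0980)² = 0.00960;  (2·δq/q)² = (2×0.0420)² = 0.00706
δQ/Q = √(0.0167) = 0.129

12.9%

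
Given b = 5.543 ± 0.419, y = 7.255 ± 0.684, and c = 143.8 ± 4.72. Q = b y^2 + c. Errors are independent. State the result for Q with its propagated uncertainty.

435.6 ± 59.5

Let p = b·y^2 = 291.8. δp/p = √((1·δb/b)² + (2·δy/y)²) = √(0.00571 + 0.0356) = 0.203, so δp = 59.3.
Q = p + c: δQ = √(δp² + δc²) = √(3510 + 22.3) = 59.5
Q = 435.6.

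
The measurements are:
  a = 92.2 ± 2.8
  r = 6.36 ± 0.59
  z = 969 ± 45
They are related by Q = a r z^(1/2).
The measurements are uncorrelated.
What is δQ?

Q is a product of powers, so relative uncertainties combine in quadrature:
  (1·δa/a)² = (1×0.0304)² = 0.000922;  (1·δr/r)² = (1×0.0928)² = 0.00861;  (½·δz/z)² = (0.5×0.0464)² = 0.000539
δQ/Q = √(0.0101) = 0.100
Q = 18300, so δQ = 0.100 × 18300 = 1830.

1830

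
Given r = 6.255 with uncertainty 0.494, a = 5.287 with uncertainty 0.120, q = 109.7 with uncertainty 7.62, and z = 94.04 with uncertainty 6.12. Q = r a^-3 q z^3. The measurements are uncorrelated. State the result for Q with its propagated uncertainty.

Since Q is a product/quotient, work with relative uncertainties:
  (1·δr/r)² = (1×0.0790)² = 0.00624;  (-3·δa/a)² = (-3×0.0227)² = 0.00464;  (1·δq/q)² = (1×0.0695)² = 0.00482;  (3·δz/z)² = (3×0.0651)² = 0.0381
δQ/Q = √(0.0538) = 0.232
Q = 3.861e+06, so δQ = 0.232 × 3.861e+06 = 8.96e+05.

(3.861 ± 0.896) × 10^6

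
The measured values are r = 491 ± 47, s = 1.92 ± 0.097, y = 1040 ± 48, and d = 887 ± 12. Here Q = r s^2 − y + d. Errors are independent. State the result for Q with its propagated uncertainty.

Let p = r·s^2 = 1810. δp/p = √((1·δr/r)² + (2·δs/s)²) = √(0.00916 + 0.0102) = 0.139, so δp = 252.
Q = p − y + d: δQ = √(δp² + δy² + δd²) = √(63500 + 2300 + 144) = 257
Q = 1660.

1660 ± 257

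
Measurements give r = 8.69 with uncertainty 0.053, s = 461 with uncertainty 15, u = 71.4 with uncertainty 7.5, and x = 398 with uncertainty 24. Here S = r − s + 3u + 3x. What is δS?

76.9

Each term contributes (cᵢ δxᵢ)² to (δS)²:
  (δr)² = 0.00281;  (δs)² = 225;  (3·δu)² = 506;  (3·δx)² = 5180
δS = √(5920) = 76.9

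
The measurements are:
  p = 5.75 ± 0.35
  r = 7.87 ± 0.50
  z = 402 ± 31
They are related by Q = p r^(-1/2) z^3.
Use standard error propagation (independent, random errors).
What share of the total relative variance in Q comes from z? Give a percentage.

91.9%

(δQ/Q)² = (1·δp/p)² + (−½·δr/r)² + (3·δz/z)²
  p term: (1×0.0609)² = 0.00371
  r term: (-0.5×0.0635)² = 0.00101
  z term: (3×0.0771)² = 0.0535
Total = 0.0582. Share from z = 0.0535/0.0582 = 0.919.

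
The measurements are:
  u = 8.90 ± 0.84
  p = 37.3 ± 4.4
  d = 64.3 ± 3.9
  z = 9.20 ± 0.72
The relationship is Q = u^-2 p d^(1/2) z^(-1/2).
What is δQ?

Products/powers → add relative errors in quadrature, weighted by exponent:
  (-2·δu/u)² = (-2×0.0944)² = 0.0356;  (1·δp/p)² = (1×0.118)² = 0.0139;  (½·δd/d)² = (0.5×0.0607)² = 0.000920;  (−½·δz/z)² = (-0.5×0.0783)² = 0.00153
δQ/Q = √(0.0520) = 0.228
Q = 1.24, so δQ = 0.228 × 1.24 = 0.284.

0.284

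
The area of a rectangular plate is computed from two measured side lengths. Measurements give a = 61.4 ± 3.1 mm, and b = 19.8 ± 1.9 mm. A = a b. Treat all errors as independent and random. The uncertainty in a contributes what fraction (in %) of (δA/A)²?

21.7%

(δA/A)² = (1·δa/a)² + (1·δb/b)²
  a term: (1×0.0505)² = 0.00255
  b term: (1×0.0960)² = 0.00921
Total = 0.0118. Share from a = 0.00255/0.0118 = 0.217.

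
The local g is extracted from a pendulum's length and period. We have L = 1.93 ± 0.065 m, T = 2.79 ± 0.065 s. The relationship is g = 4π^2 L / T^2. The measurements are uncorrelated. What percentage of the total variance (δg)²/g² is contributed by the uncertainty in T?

(δg/g)² = (1·δL/L)² + (-2·δT/T)²
  L term: (1×0.0337)² = 0.00113
  T term: (-2×0.0233)² = 0.00217
Total = 0.00331. Share from T = 0.00217/0.00331 = 0.657.

65.7%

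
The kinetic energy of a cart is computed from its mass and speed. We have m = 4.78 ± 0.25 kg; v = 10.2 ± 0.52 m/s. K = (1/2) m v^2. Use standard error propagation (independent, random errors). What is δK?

Relative error in a monomial: (δK/K)² = Σ (nᵢ · δxᵢ/xᵢ)².
  (1·δm/m)² = (1×0.0523)² = 0.00274;  (2·δv/v)² = (2×0.0510)² = 0.0104
δK/K = √(0.0131) = 0.115
K = 249 J, so δK = 0.115 × 249 = 28.5 J.

28.5 J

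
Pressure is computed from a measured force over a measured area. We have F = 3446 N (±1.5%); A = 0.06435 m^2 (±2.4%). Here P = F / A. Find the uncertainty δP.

1520 Pa

Products/powers → add relative errors in quadrature, weighted by exponent:
  (1·δF/F)² = (1×0.0150)² = 0.000225;  (-1·δA/A)² = (-1×0.0240)² = 0.000576
δP/P = √(0.000801) = 0.0283
P = 53550 Pa, so δP = 0.0283 × 53550 = 1520 Pa.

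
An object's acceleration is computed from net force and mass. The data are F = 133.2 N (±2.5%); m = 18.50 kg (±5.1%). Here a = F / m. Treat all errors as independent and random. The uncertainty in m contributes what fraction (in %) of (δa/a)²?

80.6%

(δa/a)² = (1·δF/F)² + (-1·δm/m)²
  F term: (1×0.0250)² = 0.000625
  m term: (-1×0.0510)² = 0.00260
Total = 0.00323. Share from m = 0.00260/0.00323 = 0.806.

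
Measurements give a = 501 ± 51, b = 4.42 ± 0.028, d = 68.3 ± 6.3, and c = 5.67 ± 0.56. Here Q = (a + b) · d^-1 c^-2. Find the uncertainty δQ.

Let u = a + b = 505. δu = √(δa² + δb²) = √(2600 + 0.000784) = 51.0, so δu/u = 0.101.
Q is then a monomial in u, d, c:
δQ/Q = √((δu/u)² + (-1·δd/d)² + (-2·δc/c)²) = √(0.0102 + 0.00851 + 0.0390) = 0.240
Q = 0.230, so δQ = 0.240 × 0.230 = 0.0553.

0.0553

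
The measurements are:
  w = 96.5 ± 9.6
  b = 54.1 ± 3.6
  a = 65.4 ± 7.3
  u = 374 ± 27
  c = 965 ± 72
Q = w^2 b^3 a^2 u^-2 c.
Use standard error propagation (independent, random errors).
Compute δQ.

1.72e+10

Relative error in a monomial: (δQ/Q)² = Σ (nᵢ · δxᵢ/xᵢ)².
  (2·δw/w)² = (2×0.0995)² = 0.0396;  (3·δb/b)² = (3×0.0665)² = 0.0399;  (2·δa/a)² = (2×0.112)² = 0.0498;  (-2·δu/u)² = (-2×0.0722)² = 0.0208;  (1·δc/c)² = (1×0.0746)² = 0.00557
δQ/Q = √(0.156) = 0.395
Q = 4.35e+10, so δQ = 0.395 × 4.35e+10 = 1.72e+10.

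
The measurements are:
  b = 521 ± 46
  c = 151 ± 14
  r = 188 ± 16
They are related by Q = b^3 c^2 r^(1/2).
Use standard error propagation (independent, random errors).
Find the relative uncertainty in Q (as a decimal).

Relative error in a monomial: (δQ/Q)² = Σ (nᵢ · δxᵢ/xᵢ)².
  (3·δb/b)² = (3×0.0883)² = 0.0702;  (2·δc/c)² = (2×0.0927)² = 0.0344;  (½·δr/r)² = (0.5×0.0851)² = 0.00181
δQ/Q = √(0.106) = 0.326

0.326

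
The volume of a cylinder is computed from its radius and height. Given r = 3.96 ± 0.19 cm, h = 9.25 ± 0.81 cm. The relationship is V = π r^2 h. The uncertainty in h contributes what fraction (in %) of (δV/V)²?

(δV/V)² = (2·δr/r)² + (1·δh/h)²
  r term: (2×0.0480)² = 0.00921
  h term: (1×0.0876)² = 0.00767
Total = 0.0169. Share from h = 0.00767/0.0169 = 0.454.

45.4%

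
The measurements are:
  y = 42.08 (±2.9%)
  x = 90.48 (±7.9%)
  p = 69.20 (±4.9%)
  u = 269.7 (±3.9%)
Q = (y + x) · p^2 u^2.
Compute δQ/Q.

0.137

Let w = y + x = 132.6. δw = √(δy² + δx²) = √(1.49 + 51.1) = 7.25, so δw/w = 0.0547.
Q is then a monomial in w, p, u:
δQ/Q = √((δw/w)² + (2·δp/p)² + (2·δu/u)²) = √(0.00299 + 0.00960 + 0.00608) = 0.137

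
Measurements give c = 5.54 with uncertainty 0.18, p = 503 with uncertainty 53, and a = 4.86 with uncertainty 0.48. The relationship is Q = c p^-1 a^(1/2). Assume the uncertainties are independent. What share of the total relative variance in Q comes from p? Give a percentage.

76.1%

(δQ/Q)² = (1·δc/c)² + (-1·δp/p)² + (½·δa/a)²
  c term: (1×0.0325)² = 0.00106
  p term: (-1×0.105)² = 0.0111
  a term: (0.5×0.0988)² = 0.00244
Total = 0.0146. Share from p = 0.0111/0.0146 = 0.761.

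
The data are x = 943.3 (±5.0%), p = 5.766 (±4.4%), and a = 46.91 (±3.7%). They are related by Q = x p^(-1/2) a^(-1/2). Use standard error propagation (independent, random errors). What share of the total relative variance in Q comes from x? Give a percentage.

(δQ/Q)² = (1·δx/x)² + (−½·δp/p)² + (−½·δa/a)²
  x term: (1×0.0500)² = 0.00250
  p term: (-0.5×0.0440)² = 0.000484
  a term: (-0.5×0.0370)² = 0.000342
Total = 0.00333. Share from x = 0.00250/0.00333 = 0.752.

75.2%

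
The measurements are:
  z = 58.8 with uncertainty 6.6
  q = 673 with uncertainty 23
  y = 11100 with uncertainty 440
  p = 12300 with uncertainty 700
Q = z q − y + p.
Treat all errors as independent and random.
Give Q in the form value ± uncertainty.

Let w = z·q = 39600. δw/w = √((1·δz/z)² + (1·δq/q)²) = √(0.0126 + 0.00117) = 0.117, so δw = 4640.
Q = w − y + p: δQ = √(δw² + δy² + δp²) = √(2.16e+07 + 1.94e+05 + 4.9e+05) = 4720
Q = 40800.

40800 ± 4720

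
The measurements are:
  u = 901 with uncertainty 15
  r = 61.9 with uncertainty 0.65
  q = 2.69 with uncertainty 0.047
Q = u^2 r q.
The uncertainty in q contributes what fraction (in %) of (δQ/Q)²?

(δQ/Q)² = (2·δu/u)² + (1·δr/r)² + (1·δq/q)²
  u term: (2×0.0166)² = 0.00111
  r term: (1×0.0105)² = 0.000110
  q term: (1×0.0175)² = 0.000305
Total = 0.00152. Share from q = 0.000305/0.00152 = 0.200.

20.0%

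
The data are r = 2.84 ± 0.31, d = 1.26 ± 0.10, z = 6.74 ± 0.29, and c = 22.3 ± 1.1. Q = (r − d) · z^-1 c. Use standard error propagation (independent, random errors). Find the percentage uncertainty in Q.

Let u = r − d = 1.58. δu = √(δr² + δd²) = √(0.0961 + 0.0100) = 0.326, so δu/u = 0.206.
Q is then a monomial in u, z, c:
δQ/Q = √((δu/u)² + (-1·δz/z)² + (1·δc/c)²) = √(0.0425 + 0.00185 + 0.00243) = 0.216

21.6%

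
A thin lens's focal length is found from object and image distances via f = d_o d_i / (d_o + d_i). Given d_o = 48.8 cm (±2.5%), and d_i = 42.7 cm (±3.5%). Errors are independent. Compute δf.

∂f/∂d_o = (d_i/(d_o+d_i))² = 0.218;  ∂f/∂d_i = (d_o/(d_o+d_i))² = 0.284
δf = √((∂f/∂d_o · δd_o)² + (∂f/∂d_i · δd_i)²) = √(0.0706 + 0.181) = 0.501 cm

0.501 cm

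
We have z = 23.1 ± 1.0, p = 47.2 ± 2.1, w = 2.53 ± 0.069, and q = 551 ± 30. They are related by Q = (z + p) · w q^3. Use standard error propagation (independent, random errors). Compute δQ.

5.02e+09

Let u = z + p = 70.3. δu = √(δz² + δp²) = √(1.00 + 4.41) = 2.33, so δu/u = 0.0331.
Q is then a monomial in u, w, q:
δQ/Q = √((δu/u)² + (1·δw/w)² + (3·δq/q)²) = √(0.00109 + 0.000744 + 0.0267) = 0.169
Q = 2.98e+10, so δQ = 0.169 × 2.98e+10 = 5.02e+09.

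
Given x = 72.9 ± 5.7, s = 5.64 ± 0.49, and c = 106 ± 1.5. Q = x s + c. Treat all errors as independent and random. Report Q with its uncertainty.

Let p = x·s = 411. δp/p = √((1·δx/x)² + (1·δs/s)²) = √(0.00611 + 0.00755) = 0.117, so δp = 48.1.
Q = p + c: δQ = √(δp² + δc²) = √(2310 + 2.25) = 48.1
Q = 517.

517 ± 48.1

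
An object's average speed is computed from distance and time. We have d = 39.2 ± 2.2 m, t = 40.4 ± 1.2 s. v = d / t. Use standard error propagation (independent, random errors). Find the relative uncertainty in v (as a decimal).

v is a product of powers, so relative uncertainties combine in quadrature:
  (1·δd/d)² = (1×0.0561)² = 0.00315;  (-1·δt/t)² = (-1×0.0297)² = 0.000882
δv/v = √(0.00403) = 0.0635

0.0635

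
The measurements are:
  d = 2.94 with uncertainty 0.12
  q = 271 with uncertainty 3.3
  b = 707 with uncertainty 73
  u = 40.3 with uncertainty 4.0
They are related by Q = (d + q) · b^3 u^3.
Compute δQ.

2.72e+15

Let w = d + q = 274. δw = √(δd² + δq²) = √(0.0144 + 10.9) = 3.30, so δw/w = 0.0121.
Q is then a monomial in w, b, u:
δQ/Q = √((δw/w)² + (3·δb/b)² + (3·δu/u)²) = √(0.000145 + 0.0960 + 0.0887) = 0.430
Q = 6.34e+15, so δQ = 0.430 × 6.34e+15 = 2.72e+15.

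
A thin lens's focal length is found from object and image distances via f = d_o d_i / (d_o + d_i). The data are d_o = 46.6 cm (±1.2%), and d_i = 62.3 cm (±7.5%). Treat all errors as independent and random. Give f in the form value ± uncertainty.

26.7 ± 0.875 cm

∂f/∂d_o = (d_i/(d_o+d_i))² = 0.327;  ∂f/∂d_i = (d_o/(d_o+d_i))² = 0.183
δf = √((∂f/∂d_o · δd_o)² + (∂f/∂d_i · δd_i)²) = √(0.0335 + 0.732) = 0.875 cm
f = 26.7 cm.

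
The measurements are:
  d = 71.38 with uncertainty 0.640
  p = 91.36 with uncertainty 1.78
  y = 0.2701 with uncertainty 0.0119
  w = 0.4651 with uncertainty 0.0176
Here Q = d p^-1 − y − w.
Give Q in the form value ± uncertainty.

0.04610 ± 0.0271

Let h = d·p^-1 = 0.7813. δh/h = √((1·δd/d)² + (-1·δp/p)²) = √(8.04e-05 + 0.000380) = 0.0214, so δh = 0.0168.
Q = h − y − w: δQ = √(δh² + δy² + δw²) = √(0.000281 + 0.000142 + 0.000310) = 0.0271
Q = 0.04610.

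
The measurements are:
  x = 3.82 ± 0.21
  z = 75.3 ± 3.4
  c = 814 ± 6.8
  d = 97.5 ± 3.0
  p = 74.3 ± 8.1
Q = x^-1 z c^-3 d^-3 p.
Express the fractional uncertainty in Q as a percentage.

16.2%

Since Q is a product/quotient, work with relative uncertainties:
  (-1·δx/x)² = (-1×0.0550)² = 0.00302;  (1·δz/z)² = (1×0.0452)² = 0.00204;  (-3·δc/c)² = (-3×0.00835)² = 0.000628;  (-3·δd/d)² = (-3×0.0308)² = 0.00852;  (1·δp/p)² = (1×0.109)² = 0.0119
δQ/Q = √(0.0261) = 0.162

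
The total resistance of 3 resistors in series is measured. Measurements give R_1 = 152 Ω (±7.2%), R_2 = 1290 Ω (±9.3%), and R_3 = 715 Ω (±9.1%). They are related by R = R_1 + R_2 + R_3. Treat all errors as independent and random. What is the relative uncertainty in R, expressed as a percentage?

For a sum/difference, combine absolute errors in quadrature:
  (δR_1)² = 120;  (δR_2)² = 14400;  (δR_3)² = 4230
δR = √(18700) = 137 Ω
R = 2160 Ω, so δR/R = 137/2160 = 0.0635.

6.35%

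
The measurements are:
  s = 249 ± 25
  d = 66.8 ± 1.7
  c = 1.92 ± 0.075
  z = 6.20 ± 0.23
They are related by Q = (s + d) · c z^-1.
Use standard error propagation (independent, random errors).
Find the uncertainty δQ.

9.38

Let u = s + d = 316. δu = √(δs² + δd²) = √(625 + 2.89) = 25.1, so δu/u = 0.0793.
Q is then a monomial in u, c, z:
δQ/Q = √((δu/u)² + (1·δc/c)² + (-1·δz/z)²) = √(0.00630 + 0.00153 + 0.00138) = 0.0959
Q = 97.8, so δQ = 0.0959 × 97.8 = 9.38.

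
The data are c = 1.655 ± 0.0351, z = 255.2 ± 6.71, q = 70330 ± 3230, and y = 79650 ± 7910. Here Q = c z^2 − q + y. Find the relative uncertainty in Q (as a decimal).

0.0897

Let p = c·z^2 = 107800. δp/p = √((1·δc/c)² + (2·δz/z)²) = √(0.000450 + 0.00277) = 0.0567, so δp = 6110.
Q = p − q + y: δQ = √(δp² + δq² + δy²) = √(3.74e+07 + 1.04e+07 + 6.26e+07) = 10500
Q = 117100, so δQ/Q = 10500/117100 = 0.0897.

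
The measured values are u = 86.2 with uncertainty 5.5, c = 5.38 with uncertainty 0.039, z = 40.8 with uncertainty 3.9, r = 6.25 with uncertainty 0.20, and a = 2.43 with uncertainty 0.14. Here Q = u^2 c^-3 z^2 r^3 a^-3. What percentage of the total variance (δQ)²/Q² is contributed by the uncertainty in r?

9.97%

(δQ/Q)² = (2·δu/u)² + (-3·δc/c)² + (2·δz/z)² + (3·δr/r)² + (-3·δa/a)²
  u term: (2×0.0638)² = 0.0163
  c term: (-3×0.00725)² = 0.000473
  z term: (2×0.0956)² = 0.0365
  r term: (3×0.0320)² = 0.00922
  a term: (-3×0.0576)² = 0.0299
Total = 0.0924. Share from r = 0.00922/0.0924 = 0.0997.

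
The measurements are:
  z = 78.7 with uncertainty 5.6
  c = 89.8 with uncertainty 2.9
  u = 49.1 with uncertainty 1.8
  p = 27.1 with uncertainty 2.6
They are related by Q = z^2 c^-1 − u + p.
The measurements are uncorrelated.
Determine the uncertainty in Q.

Let w = z^2·c^-1 = 69.0. δw/w = √((2·δz/z)² + (-1·δc/c)²) = √(0.0203 + 0.00104) = 0.146, so δw = 10.1.
Q = w − u + p: δQ = √(δw² + δu² + δp²) = √(101 + 3.24 + 6.76) = 10.6

10.6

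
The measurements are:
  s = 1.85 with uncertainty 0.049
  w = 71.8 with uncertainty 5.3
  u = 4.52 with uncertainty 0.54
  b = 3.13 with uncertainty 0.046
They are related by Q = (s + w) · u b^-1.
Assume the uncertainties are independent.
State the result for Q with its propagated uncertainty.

Let h = s + w = 73.6. δh = √(δs² + δw²) = √(0.00240 + 28.1) = 5.30, so δh/h = 0.0720.
Q is then a monomial in h, u, b:
δQ/Q = √((δh/h)² + (1·δu/u)² + (-1·δb/b)²) = √(0.00518 + 0.0143 + 0.000216) = 0.140
Q = 106, so δQ = 0.140 × 106 = 14.9.

106 ± 14.9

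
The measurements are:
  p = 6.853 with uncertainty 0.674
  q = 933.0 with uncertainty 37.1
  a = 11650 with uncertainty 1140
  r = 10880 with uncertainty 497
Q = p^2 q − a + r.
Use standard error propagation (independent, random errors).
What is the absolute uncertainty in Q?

Let w = p^2·q = 43820. δw/w = √((2·δp/p)² + (1·δq/q)²) = √(0.0387 + 0.00158) = 0.201, so δw = 8790.
Q = w − a + r: δQ = √(δw² + δa² + δr²) = √(7.73e+07 + 1.3e+06 + 2.47e+05) = 8880

8880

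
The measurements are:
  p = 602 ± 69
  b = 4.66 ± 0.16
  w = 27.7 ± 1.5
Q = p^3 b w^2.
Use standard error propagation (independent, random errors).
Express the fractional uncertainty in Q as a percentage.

36.2%

Products/powers → add relative errors in quadrature, weighted by exponent:
  (3·δp/p)² = (3×0.115)² = 0.118;  (1·δb/b)² = (1×0.0343)² = 0.00118;  (2·δw/w)² = (2×0.0542)² = 0.0117
δQ/Q = √(0.131) = 0.362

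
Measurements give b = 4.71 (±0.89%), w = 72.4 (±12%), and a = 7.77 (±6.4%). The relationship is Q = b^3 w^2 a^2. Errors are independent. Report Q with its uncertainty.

Q is a product of powers, so relative uncertainties combine in quadrature:
  (3·δb/b)² = (3×0.00890)² = 0.000713;  (2·δw/w)² = (2×0.120)² = 0.0576;  (2·δa/a)² = (2×0.0640)² = 0.0164
δQ/Q = √(0.0747) = 0.273
Q = 3.31e+07, so δQ = 0.273 × 3.31e+07 = 9.04e+06.

(3.31 ± 0.904) × 10^7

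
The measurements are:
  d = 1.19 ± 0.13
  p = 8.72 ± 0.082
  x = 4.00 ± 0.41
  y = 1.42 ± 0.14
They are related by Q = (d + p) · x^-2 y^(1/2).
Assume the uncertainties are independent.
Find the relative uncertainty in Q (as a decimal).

Let u = d + p = 9.91. δu = √(δd² + δp²) = √(0.0169 + 0.00672) = 0.154, so δu/u = 0.0155.
Q is then a monomial in u, x, y:
δQ/Q = √((δu/u)² + (-2·δx/x)² + (½·δy/y)²) = √(0.000241 + 0.0420 + 0.00243) = 0.211

0.211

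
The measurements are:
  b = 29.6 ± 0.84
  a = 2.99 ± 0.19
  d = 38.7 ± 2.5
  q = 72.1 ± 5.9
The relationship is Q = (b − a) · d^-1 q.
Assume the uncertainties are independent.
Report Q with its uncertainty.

49.6 ± 5.41

Let u = b − a = 26.6. δu = √(δb² + δa²) = √(0.706 + 0.0361) = 0.861, so δu/u = 0.0324.
Q is then a monomial in u, d, q:
δQ/Q = √((δu/u)² + (-1·δd/d)² + (1·δq/q)²) = √(0.00105 + 0.00417 + 0.00670) = 0.109
Q = 49.6, so δQ = 0.109 × 49.6 = 5.41.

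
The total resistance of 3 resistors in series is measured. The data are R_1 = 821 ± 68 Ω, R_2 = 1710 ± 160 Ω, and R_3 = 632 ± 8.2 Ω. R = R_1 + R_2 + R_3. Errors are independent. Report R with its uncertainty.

Sums and differences: (δR)² = Σ (cᵢ δxᵢ)².
  (δR_1)² = 4620;  (δR_2)² = 25600;  (δR_3)² = 67.2
δR = √(30300) = 174 Ω
R = 3160 Ω.

3160 ± 174 Ω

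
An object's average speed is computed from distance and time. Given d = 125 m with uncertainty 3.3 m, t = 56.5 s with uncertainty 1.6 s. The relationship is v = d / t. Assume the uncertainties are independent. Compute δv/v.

0.0387

For a monomial v ∝ d, t^-1, fractional errors add in quadrature:
  (1·δd/d)² = (1×0.0264)² = 0.000697;  (-1·δt/t)² = (-1×0.0283)² = 0.000802
δv/v = √(0.00150) = 0.0387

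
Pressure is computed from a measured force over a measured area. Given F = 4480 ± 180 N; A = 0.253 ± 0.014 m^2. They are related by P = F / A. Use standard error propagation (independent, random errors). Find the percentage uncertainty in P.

6.84%

Since P is a product/quotient, work with relative uncertainties:
  (1·δF/F)² = (1×0.0402)² = 0.00161;  (-1·δA/A)² = (-1×0.0553)² = 0.00306
δP/P = √(0.00468) = 0.0684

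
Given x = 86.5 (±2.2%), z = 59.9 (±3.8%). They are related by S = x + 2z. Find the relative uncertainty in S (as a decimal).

0.0239

Absolute uncertainties add in quadrature for a linear combination:
  (δx)² = 3.62;  (2·δz)² = 20.7
δS = √(24.3) = 4.93
S = 206, so δS/S = 4.93/206 = 0.0239.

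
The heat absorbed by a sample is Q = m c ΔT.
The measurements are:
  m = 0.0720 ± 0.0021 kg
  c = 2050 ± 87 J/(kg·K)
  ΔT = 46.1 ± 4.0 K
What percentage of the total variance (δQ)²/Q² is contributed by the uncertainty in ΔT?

(δQ/Q)² = (1·δm/m)² + (1·δc/c)² + (1·δΔT/ΔT)²
  m term: (1×0.0292)² = 0.000851
  c term: (1×0.0424)² = 0.00180
  ΔT term: (1×0.0868)² = 0.00753
Total = 0.0102. Share from ΔT = 0.00753/0.0102 = 0.740.

74.0%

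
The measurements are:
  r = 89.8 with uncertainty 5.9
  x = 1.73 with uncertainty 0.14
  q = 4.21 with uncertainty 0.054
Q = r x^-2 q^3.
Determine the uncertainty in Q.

400

Relative error in a monomial: (δQ/Q)² = Σ (nᵢ · δxᵢ/xᵢ)².
  (1·δr/r)² = (1×0.0657)² = 0.00432;  (-2·δx/x)² = (-2×0.0809)² = 0.0262;  (3·δq/q)² = (3×0.0128)² = 0.00148
δQ/Q = √(0.0320) = 0.179
Q = 2240, so δQ = 0.179 × 2240 = 400.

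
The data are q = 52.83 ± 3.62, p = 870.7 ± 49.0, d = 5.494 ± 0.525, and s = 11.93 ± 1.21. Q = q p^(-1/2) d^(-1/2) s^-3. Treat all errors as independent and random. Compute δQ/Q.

Relative error in a monomial: (δQ/Q)² = Σ (nᵢ · δxᵢ/xᵢ)².
  (1·δq/q)² = (1×0.0685)² = 0.00470;  (−½·δp/p)² = (-0.5×0.0563)² = 0.000792;  (−½·δd/d)² = (-0.5×0.0956)² = 0.00228;  (-3·δs/s)² = (-3×0.101)² = 0.0926
δQ/Q = √(0.100) = 0.317

0.317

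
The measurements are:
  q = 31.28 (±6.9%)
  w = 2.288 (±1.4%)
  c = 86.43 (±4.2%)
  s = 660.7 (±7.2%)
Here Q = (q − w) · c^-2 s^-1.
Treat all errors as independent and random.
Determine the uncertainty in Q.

7.83e-07

Let u = q − w = 28.99. δu = √(δq² + δw²) = √(4.66 + 0.00103) = 2.16, so δu/u = 0.0745.
Q is then a monomial in u, c, s:
δQ/Q = √((δu/u)² + (-2·δc/c)² + (-1·δs/s)²) = √(0.00554 + 0.00706 + 0.00518) = 0.133
Q = 5.874e-06, so δQ = 0.133 × 5.874e-06 = 7.83e-07.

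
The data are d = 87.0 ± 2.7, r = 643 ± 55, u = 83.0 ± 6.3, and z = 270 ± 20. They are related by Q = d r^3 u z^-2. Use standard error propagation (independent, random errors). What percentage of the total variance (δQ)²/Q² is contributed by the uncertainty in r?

69.7%

(δQ/Q)² = (1·δd/d)² + (3·δr/r)² + (1·δu/u)² + (-2·δz/z)²
  d term: (1×0.0310)² = 0.000963
  r term: (3×0.0855)² = 0.0658
  u term: (1×0.0759)² = 0.00576
  z term: (-2×0.0741)² = 0.0219
Total = 0.0945. Share from r = 0.0658/0.0945 = 0.697.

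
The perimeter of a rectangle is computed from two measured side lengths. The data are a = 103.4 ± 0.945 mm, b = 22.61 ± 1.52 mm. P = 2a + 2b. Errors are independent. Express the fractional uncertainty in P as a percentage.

Each term contributes (cᵢ δxᵢ)² to (δP)²:
  (2·δa)² = 3.57;  (2·δb)² = 9.24
δP = √(12.8) = 3.58 mm
P = 252.0 mm, so δP/P = 3.58/252.0 = 0.0142.

1.42%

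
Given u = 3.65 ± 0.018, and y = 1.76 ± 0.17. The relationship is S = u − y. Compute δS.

Each term contributes (cᵢ δxᵢ)² to (δS)²:
  (δu)² = 0.000324;  (δy)² = 0.0289
δS = √(0.0292) = 0.171

0.171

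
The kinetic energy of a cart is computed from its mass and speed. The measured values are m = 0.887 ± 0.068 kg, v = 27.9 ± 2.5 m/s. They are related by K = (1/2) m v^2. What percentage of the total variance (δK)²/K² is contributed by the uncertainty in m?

(δK/K)² = (1·δm/m)² + (2·δv/v)²
  m term: (1×0.0767)² = 0.00588
  v term: (2×0.0896)² = 0.0321
Total = 0.0380. Share from m = 0.00588/0.0380 = 0.155.

15.5%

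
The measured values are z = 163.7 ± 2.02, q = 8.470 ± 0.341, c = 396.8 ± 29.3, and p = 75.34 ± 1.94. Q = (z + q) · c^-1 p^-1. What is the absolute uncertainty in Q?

0.000456

Let u = z + q = 172.2. δu = √(δz² + δq²) = √(4.08 + 0.116) = 2.05, so δu/u = 0.0119.
Q is then a monomial in u, c, p:
δQ/Q = √((δu/u)² + (-1·δc/c)² + (-1·δp/p)²) = √(0.000142 + 0.00545 + 0.000663) = 0.0791
Q = 0.005759, so δQ = 0.0791 × 0.005759 = 0.000456.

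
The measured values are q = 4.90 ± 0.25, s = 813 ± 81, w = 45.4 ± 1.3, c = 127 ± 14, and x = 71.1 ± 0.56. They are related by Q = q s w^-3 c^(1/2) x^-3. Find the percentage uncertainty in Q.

15.3%

Since Q is a product/quotient, work with relative uncertainties:
  (1·δq/q)² = (1×0.0510)² = 0.00260;  (1·δs/s)² = (1×0.0996)² = 0.00993;  (-3·δw/w)² = (-3×0.0286)² = 0.00738;  (½·δc/c)² = (0.5×0.110)² = 0.00304;  (-3·δx/x)² = (-3×0.00788)² = 0.000558
δQ/Q = √(0.0235) = 0.153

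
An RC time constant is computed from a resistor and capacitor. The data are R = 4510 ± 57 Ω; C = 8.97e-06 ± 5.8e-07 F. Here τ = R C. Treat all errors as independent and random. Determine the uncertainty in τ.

0.00267 s

Since τ is a product/quotient, work with relative uncertainties:
  (1·δR/R)² = (1×0.0126)² = 0.000160;  (1·δC/C)² = (1×0.0647)² = 0.00418
δτ/τ = √(0.00434) = 0.0659
τ = 0.0405 s, so δτ = 0.0659 × 0.0405 = 0.00267 s.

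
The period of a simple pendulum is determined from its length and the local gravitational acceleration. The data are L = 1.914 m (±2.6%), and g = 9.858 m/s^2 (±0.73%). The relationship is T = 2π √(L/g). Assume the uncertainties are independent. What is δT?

0.0374 s

For a monomial T ∝ L^(1/2), g^(-1/2), fractional errors add in quadrature:
  (½·δL/L)² = (0.5×0.0260)² = 0.000169;  (−½·δg/g)² = (-0.5×0.00730)² = 1.33e-05
δT/T = √(0.000182) = 0.0135
T = 2.769 s, so δT = 0.0135 × 2.769 = 0.0374 s.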